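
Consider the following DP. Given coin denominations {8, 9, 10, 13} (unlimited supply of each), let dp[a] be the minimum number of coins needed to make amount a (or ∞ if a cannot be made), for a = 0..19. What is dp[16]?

2

 a  0  1  2  3  4  5  6  7  8  9 10 11 12 13 14 15 16 17 18 19
dp  0  -  -  -  -  -  -  -  1  1  1  -  -  1  -  -  2  2  2  2
(- denotes ∞ / unreachable)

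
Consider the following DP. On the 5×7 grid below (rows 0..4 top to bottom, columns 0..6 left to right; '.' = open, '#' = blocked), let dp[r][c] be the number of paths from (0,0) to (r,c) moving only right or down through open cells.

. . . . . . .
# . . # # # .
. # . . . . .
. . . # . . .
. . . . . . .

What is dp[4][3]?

2

r\c   0   1   2   3   4   5   6
  0   1   1   1   1   1   1   1
  1   0   1   2   0   0   0   1
  2   0   0   2   2   2   2   3
  3   0   0   2   0   2   4   7
  4   0   0   2   2   4   8  15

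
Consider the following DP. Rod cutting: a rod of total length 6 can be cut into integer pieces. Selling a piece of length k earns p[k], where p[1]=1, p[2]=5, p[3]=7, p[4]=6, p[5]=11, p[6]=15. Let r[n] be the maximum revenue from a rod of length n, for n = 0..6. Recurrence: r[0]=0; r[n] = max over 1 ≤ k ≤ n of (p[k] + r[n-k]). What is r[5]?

   n    0    1    2    3    4    5    6
r[n]    0    1    5    7   10   12   15

12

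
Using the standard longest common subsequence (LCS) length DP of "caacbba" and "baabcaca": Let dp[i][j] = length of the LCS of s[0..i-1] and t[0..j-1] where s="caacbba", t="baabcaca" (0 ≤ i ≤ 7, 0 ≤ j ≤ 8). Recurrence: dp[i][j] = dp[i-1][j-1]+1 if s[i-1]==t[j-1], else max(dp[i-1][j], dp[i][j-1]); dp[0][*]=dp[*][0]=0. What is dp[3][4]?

2

   ''  b  a  a  b  c  a  c  a
''  0  0  0  0  0  0  0  0  0
 c  0  0  0  0  0  1  1  1  1
 a  0  0  1  1  1  1  2  2  2
 a  0  0  1  2  2  2  2  2  3
 c  0  0  1  2  2  3  3  3  3
 b  0  1  1  2  3  3  3  3  3
 b  0  1  1  2  3  3  3  3  3
 a  0  1  2  2  3  3  4  4  4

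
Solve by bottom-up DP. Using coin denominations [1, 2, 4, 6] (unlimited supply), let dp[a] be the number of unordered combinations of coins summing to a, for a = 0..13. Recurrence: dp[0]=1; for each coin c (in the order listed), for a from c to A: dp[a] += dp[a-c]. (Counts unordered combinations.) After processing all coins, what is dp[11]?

16

after  coin     0     1     2     3     4     5     6     7     8     9    10    11    12    13
          1     1     1     1     1     1     1     1     1     1     1     1     1     1     1
          2     1     1     2     2     3     3     4     4     5     5     6     6     7     7
          4     1     1     2     2     4     4     6     6     9     9    12    12    16    16
          6     1     1     2     2     4     4     7     7    11    11    16    16    23    23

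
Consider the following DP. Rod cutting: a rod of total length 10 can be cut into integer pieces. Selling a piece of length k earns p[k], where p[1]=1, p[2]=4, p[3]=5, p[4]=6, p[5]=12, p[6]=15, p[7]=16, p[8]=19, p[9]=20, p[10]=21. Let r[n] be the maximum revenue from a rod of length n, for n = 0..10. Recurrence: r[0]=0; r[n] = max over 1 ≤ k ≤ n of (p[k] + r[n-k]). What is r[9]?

   n    0    1    2    3    4    5    6    7    8    9   10
r[n]    0    1    4    5    8   12   15   16   19   20   24

20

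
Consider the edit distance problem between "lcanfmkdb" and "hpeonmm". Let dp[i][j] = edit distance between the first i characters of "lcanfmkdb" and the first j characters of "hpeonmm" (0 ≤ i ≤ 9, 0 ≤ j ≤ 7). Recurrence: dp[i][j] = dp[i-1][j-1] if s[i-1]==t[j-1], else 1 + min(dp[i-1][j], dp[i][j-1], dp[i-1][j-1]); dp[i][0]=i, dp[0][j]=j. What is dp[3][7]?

   ''  h  p  e  o  n  m  m
''  0  1  2  3  4  5  6  7
 l  1  1  2  3  4  5  6  7
 c  2  2  2  3  4  5  6  7
 a  3  3  3  3  4  5  6  7
 n  4  4  4  4  4  4  5  6
 f  5  5  5  5  5  5  5  6
 m  6  6  6  6  6  6  5  5
 k  7  7  7  7  7  7  6  6
 d  8  8  8  8  8  8  7  7
 b  9  9  9  9  9  9  8  8

7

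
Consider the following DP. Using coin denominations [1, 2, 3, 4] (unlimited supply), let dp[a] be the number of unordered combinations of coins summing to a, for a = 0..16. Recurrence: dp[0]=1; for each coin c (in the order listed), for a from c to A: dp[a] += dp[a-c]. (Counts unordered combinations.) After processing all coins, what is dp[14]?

after  coin     0     1     2     3     4     5     6     7     8     9    10    11    12    13    14    15    16
          1     1     1     1     1     1     1     1     1     1     1     1     1     1     1     1     1     1
          2     1     1     2     2     3     3     4     4     5     5     6     6     7     7     8     8     9
          3     1     1     2     3     4     5     7     8    10    12    14    16    19    21    24    27    30
          4     1     1     2     3     5     6     9    11    15    18    23    27    34    39    47    54    64

47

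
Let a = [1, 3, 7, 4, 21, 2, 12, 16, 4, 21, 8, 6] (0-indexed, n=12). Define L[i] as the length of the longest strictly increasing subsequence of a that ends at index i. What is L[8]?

   i    0    1    2    3    4    5    6    7    8    9   10   11
a[i]    1    3    7    4   21    2   12   16    4   21    8    6
L[i]    1    2    3    3    4    2    4    5    3    6    4    4

3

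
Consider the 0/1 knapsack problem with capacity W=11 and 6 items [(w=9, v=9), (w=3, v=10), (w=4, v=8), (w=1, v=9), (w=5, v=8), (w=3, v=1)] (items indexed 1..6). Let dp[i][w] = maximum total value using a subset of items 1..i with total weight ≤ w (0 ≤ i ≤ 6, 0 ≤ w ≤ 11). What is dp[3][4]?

i\w   0   1   2   3   4   5   6   7   8   9  10  11
  0   0   0   0   0   0   0   0   0   0   0   0   0
  1   0   0   0   0   0   0   0   0   0   9   9   9
  2   0   0   0  10  10  10  10  10  10  10  10  10
  3   0   0   0  10  10  10  10  18  18  18  18  18
  4   0   9   9  10  19  19  19  19  27  27  27  27
  5   0   9   9  10  19  19  19  19  27  27  27  27
  6   0   9   9  10  19  19  19  20  27  27  27  28

10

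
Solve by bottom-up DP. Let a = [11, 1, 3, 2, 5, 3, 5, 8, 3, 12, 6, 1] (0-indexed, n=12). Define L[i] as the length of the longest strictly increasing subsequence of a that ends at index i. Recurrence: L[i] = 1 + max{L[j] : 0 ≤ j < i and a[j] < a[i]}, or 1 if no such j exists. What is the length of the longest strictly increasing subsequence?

6

   i    0    1    2    3    4    5    6    7    8    9   10   11
a[i]   11    1    3    2    5    3    5    8    3   12    6    1
L[i]    1    1    2    2    3    3    4    5    3    6    5    1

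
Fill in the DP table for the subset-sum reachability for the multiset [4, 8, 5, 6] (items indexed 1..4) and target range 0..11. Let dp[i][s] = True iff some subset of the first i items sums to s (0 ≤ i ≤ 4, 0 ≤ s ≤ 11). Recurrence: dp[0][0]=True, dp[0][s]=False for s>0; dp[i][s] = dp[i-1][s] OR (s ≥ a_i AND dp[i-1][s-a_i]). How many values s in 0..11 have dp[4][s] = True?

i\s   0   1   2   3   4   5   6   7   8   9  10  11
  0   T   F   F   F   F   F   F   F   F   F   F   F
  1   T   F   F   F   T   F   F   F   F   F   F   F
  2   T   F   F   F   T   F   F   F   T   F   F   F
  3   T   F   F   F   T   T   F   F   T   T   F   F
  4   T   F   F   F   T   T   T   F   T   T   T   T

8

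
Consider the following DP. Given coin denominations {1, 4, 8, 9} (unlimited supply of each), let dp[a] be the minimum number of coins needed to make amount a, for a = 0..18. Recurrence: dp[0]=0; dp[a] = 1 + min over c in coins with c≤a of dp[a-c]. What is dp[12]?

2

 a  0  1  2  3  4  5  6  7  8  9 10 11 12 13 14 15 16 17 18
dp  0  1  2  3  1  2  3  4  1  1  2  3  2  2  3  4  2  2  2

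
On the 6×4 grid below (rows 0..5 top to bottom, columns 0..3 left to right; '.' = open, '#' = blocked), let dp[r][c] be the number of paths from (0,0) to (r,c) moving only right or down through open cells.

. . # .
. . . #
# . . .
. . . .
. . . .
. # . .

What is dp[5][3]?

r\c   0   1   2   3
  0   1   1   0   0
  1   1   2   2   0
  2   0   2   4   4
  3   0   2   6  10
  4   0   2   8  18
  5   0   0   8  26

26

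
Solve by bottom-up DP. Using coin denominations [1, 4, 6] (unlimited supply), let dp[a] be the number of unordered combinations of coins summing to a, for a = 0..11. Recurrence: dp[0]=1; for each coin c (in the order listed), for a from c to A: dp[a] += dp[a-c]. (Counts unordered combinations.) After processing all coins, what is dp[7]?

3

after  coin     0     1     2     3     4     5     6     7     8     9    10    11
          1     1     1     1     1     1     1     1     1     1     1     1     1
          4     1     1     1     1     2     2     2     2     3     3     3     3
          6     1     1     1     1     2     2     3     3     4     4     5     5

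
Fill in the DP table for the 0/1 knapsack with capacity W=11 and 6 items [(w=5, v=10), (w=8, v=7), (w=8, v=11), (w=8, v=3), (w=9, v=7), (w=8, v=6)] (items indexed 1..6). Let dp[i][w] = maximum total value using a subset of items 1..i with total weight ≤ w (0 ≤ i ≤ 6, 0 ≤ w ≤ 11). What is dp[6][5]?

10

i\w   0   1   2   3   4   5   6   7   8   9  10  11
  0   0   0   0   0   0   0   0   0   0   0   0   0
  1   0   0   0   0   0  10  10  10  10  10  10  10
  2   0   0   0   0   0  10  10  10  10  10  10  10
  3   0   0   0   0   0  10  10  10  11  11  11  11
  4   0   0   0   0   0  10  10  10  11  11  11  11
  5   0   0   0   0   0  10  10  10  11  11  11  11
  6   0   0   0   0   0  10  10  10  11  11  11  11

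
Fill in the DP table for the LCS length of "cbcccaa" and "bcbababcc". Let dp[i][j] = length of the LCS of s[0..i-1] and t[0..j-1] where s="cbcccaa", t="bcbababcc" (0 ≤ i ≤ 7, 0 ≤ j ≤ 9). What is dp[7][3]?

   ''  b  c  b  a  b  a  b  c  c
''  0  0  0  0  0  0  0  0  0  0
 c  0  0  1  1  1  1  1  1  1  1
 b  0  1  1  2  2  2  2  2  2  2
 c  0  1  2  2  2  2  2  2  3  3
 c  0  1  2  2  2  2  2  2  3  4
 c  0  1  2  2  2  2  2  2  3  4
 a  0  1  2  2  3  3  3  3  3  4
 a  0  1  2  2  3  3  4  4  4  4

2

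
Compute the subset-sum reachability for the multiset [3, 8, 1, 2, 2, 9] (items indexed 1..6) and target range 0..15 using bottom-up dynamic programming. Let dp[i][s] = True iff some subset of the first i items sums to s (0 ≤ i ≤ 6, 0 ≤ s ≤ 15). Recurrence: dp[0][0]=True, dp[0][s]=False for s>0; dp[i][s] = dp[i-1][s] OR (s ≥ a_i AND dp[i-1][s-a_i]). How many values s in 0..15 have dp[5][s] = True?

16

i\s   0   1   2   3   4   5   6   7   8   9  10  11  12  13  14  15
  0   T   F   F   F   F   F   F   F   F   F   F   F   F   F   F   F
  1   T   F   F   T   F   F   F   F   F   F   F   F   F   F   F   F
  2   T   F   F   T   F   F   F   F   T   F   F   T   F   F   F   F
  3   T   T   F   T   T   F   F   F   T   T   F   T   T   F   F   F
  4   T   T   T   T   T   T   T   F   T   T   T   T   T   T   T   F
  5   T   T   T   T   T   T   T   T   T   T   T   T   T   T   T   T
  6   T   T   T   T   T   T   T   T   T   T   T   T   T   T   T   T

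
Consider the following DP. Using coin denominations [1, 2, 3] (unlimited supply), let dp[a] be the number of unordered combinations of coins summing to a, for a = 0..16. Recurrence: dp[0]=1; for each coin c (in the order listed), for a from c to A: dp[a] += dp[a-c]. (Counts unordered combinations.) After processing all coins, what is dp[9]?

after  coin     0     1     2     3     4     5     6     7     8     9    10    11    12    13    14    15    16
          1     1     1     1     1     1     1     1     1     1     1     1     1     1     1     1     1     1
          2     1     1     2     2     3     3     4     4     5     5     6     6     7     7     8     8     9
          3     1     1     2     3     4     5     7     8    10    12    14    16    19    21    24    27    30

12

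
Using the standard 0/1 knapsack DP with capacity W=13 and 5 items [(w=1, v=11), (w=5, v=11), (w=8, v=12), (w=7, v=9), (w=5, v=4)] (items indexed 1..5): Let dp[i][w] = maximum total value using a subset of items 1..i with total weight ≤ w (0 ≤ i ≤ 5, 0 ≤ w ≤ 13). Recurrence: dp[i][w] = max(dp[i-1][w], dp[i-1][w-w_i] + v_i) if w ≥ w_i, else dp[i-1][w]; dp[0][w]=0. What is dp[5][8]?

22

i\w   0   1   2   3   4   5   6   7   8   9  10  11  12  13
  0   0   0   0   0   0   0   0   0   0   0   0   0   0   0
  1   0  11  11  11  11  11  11  11  11  11  11  11  11  11
  2   0  11  11  11  11  11  22  22  22  22  22  22  22  22
  3   0  11  11  11  11  11  22  22  22  23  23  23  23  23
  4   0  11  11  11  11  11  22  22  22  23  23  23  23  31
  5   0  11  11  11  11  11  22  22  22  23  23  26  26  31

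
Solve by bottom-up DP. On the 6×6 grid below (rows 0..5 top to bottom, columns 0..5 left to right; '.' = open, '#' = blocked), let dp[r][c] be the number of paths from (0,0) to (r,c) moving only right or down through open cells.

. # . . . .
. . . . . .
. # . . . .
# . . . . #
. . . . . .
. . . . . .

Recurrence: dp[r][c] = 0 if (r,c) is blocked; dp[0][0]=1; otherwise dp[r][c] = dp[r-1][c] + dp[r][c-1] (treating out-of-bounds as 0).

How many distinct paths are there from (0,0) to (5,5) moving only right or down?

r\c   0   1   2   3   4   5
  0   1   0   0   0   0   0
  1   1   1   1   1   1   1
  2   1   0   1   2   3   4
  3   0   0   1   3   6   0
  4   0   0   1   4  10  10
  5   0   0   1   5  15  25

25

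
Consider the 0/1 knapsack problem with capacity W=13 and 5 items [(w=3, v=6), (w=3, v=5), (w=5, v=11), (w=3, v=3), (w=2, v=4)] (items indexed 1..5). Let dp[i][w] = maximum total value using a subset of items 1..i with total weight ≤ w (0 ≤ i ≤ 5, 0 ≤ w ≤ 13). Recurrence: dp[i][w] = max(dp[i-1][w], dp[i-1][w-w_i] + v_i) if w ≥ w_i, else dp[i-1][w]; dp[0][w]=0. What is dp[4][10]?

17

i\w   0   1   2   3   4   5   6   7   8   9  10  11  12  13
  0   0   0   0   0   0   0   0   0   0   0   0   0   0   0
  1   0   0   0   6   6   6   6   6   6   6   6   6   6   6
  2   0   0   0   6   6   6  11  11  11  11  11  11  11  11
  3   0   0   0   6   6  11  11  11  17  17  17  22  22  22
  4   0   0   0   6   6  11  11  11  17  17  17  22  22  22
  5   0   0   4   6   6  11  11  15  17  17  21  22  22  26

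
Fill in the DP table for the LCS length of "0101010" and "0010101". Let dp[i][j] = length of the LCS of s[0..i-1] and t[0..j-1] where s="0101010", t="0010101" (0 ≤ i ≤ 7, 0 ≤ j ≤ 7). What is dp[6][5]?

   ''  0  0  1  0  1  0  1
''  0  0  0  0  0  0  0  0
 0  0  1  1  1  1  1  1  1
 1  0  1  1  2  2  2  2  2
 0  0  1  2  2  3  3  3  3
 1  0  1  2  3  3  4  4  4
 0  0  1  2  3  4  4  5  5
 1  0  1  2  3  4  5  5  6
 0  0  1  2  3  4  5  6  6

5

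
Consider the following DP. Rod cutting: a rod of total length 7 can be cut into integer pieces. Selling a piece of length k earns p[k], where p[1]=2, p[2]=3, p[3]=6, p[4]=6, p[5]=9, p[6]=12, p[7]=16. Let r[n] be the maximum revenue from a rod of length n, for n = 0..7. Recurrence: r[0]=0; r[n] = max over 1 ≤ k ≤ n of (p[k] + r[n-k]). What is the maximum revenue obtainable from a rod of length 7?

16

   n    0    1    2    3    4    5    6    7
r[n]    0    2    4    6    8   10   12   16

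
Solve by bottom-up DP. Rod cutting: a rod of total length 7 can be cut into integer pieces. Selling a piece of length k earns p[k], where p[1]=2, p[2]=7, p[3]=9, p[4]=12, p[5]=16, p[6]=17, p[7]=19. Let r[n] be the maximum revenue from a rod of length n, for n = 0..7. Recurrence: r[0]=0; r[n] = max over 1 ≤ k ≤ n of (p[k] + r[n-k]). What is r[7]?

   n    0    1    2    3    4    5    6    7
r[n]    0    2    7    9   14   16   21   23

23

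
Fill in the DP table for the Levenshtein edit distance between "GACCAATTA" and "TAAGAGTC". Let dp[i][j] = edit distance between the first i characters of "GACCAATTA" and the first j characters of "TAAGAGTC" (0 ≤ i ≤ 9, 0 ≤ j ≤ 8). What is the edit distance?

6

   ''  T  A  A  G  A  G  T  C
''  0  1  2  3  4  5  6  7  8
 G  1  1  2  3  3  4  5  6  7
 A  2  2  1  2  3  3  4  5  6
 C  3  3  2  2  3  4  4  5  5
 C  4  4  3  3  3  4  5  5  5
 A  5  5  4  3  4  3  4  5  6
 A  6  6  5  4  4  4  4  5  6
 T  7  6  6  5  5  5  5  4  5
 T  8  7  7  6  6  6  6  5  5
 A  9  8  7  7  7  6  7  6  6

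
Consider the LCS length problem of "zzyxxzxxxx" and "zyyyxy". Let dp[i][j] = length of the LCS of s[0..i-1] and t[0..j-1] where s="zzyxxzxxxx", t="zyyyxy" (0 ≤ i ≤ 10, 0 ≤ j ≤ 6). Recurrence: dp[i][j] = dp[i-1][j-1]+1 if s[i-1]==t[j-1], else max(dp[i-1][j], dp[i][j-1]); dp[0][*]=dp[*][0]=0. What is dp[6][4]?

   ''  z  y  y  y  x  y
''  0  0  0  0  0  0  0
 z  0  1  1  1  1  1  1
 z  0  1  1  1  1  1  1
 y  0  1  2  2  2  2  2
 x  0  1  2  2  2  3  3
 x  0  1  2  2  2  3  3
 z  0  1  2  2  2  3  3
 x  0  1  2  2  2  3  3
 x  0  1  2  2  2  3  3
 x  0  1  2  2  2  3  3
 x  0  1  2  2  2  3  3

2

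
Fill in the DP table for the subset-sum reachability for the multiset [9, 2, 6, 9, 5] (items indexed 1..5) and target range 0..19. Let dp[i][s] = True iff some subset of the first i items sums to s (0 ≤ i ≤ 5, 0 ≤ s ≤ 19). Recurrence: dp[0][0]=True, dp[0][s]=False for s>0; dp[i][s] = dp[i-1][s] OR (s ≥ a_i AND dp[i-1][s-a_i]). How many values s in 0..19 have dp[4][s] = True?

i\s   0   1   2   3   4   5   6   7   8   9  10  11  12  13  14  15  16  17  18  19
  0   T   F   F   F   F   F   F   F   F   F   F   F   F   F   F   F   F   F   F   F
  1   T   F   F   F   F   F   F   F   F   T   F   F   F   F   F   F   F   F   F   F
  2   T   F   T   F   F   F   F   F   F   T   F   T   F   F   F   F   F   F   F   F
  3   T   F   T   F   F   F   T   F   T   T   F   T   F   F   F   T   F   T   F   F
  4   T   F   T   F   F   F   T   F   T   T   F   T   F   F   F   T   F   T   T   F
  5   T   F   T   F   F   T   T   T   T   T   F   T   F   T   T   T   T   T   T   F

9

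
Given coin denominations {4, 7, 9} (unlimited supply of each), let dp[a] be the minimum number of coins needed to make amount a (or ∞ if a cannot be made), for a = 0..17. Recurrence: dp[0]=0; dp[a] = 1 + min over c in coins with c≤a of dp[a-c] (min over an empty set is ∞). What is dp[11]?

 a  0  1  2  3  4  5  6  7  8  9 10 11 12 13 14 15 16 17
dp  0  -  -  -  1  -  -  1  2  1  -  2  3  2  2  3  2  3
(- denotes ∞ / unreachable)

2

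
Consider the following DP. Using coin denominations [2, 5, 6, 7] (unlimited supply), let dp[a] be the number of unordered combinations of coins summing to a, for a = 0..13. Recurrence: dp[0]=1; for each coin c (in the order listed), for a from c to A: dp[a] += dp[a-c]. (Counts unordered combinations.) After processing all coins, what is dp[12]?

5

after  coin     0     1     2     3     4     5     6     7     8     9    10    11    12    13
          2     1     0     1     0     1     0     1     0     1     0     1     0     1     0
          5     1     0     1     0     1     1     1     1     1     1     2     1     2     1
          6     1     0     1     0     1     1     2     1     2     1     3     2     4     2
          7     1     0     1     0     1     1     2     2     2     2     3     3     5     4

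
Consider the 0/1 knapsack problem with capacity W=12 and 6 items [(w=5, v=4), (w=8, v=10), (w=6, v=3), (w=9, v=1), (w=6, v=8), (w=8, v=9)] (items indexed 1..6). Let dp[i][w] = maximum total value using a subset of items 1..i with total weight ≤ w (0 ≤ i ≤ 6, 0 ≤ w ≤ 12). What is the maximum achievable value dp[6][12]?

12

i\w   0   1   2   3   4   5   6   7   8   9  10  11  12
  0   0   0   0   0   0   0   0   0   0   0   0   0   0
  1   0   0   0   0   0   4   4   4   4   4   4   4   4
  2   0   0   0   0   0   4   4   4  10  10  10  10  10
  3   0   0   0   0   0   4   4   4  10  10  10  10  10
  4   0   0   0   0   0   4   4   4  10  10  10  10  10
  5   0   0   0   0   0   4   8   8  10  10  10  12  12
  6   0   0   0   0   0   4   8   8  10  10  10  12  12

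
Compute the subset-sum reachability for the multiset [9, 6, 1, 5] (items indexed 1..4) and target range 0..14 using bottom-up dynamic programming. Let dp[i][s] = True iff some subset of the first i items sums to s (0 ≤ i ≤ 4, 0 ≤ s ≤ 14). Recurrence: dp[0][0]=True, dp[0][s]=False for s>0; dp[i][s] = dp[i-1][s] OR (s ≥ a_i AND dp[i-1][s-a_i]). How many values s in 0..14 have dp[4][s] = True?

10

i\s   0   1   2   3   4   5   6   7   8   9  10  11  12  13  14
  0   T   F   F   F   F   F   F   F   F   F   F   F   F   F   F
  1   T   F   F   F   F   F   F   F   F   T   F   F   F   F   F
  2   T   F   F   F   F   F   T   F   F   T   F   F   F   F   F
  3   T   T   F   F   F   F   T   T   F   T   T   F   F   F   F
  4   T   T   F   F   F   T   T   T   F   T   T   T   T   F   T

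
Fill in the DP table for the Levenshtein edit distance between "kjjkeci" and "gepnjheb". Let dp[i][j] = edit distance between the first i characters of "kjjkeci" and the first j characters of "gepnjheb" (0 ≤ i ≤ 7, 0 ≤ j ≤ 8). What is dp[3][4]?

4

   ''  g  e  p  n  j  h  e  b
''  0  1  2  3  4  5  6  7  8
 k  1  1  2  3  4  5  6  7  8
 j  2  2  2  3  4  4  5  6  7
 j  3  3  3  3  4  4  5  6  7
 k  4  4  4  4  4  5  5  6  7
 e  5  5  4  5  5  5  6  5  6
 c  6  6  5  5  6  6  6  6  6
 i  7  7  6  6  6  7  7  7  7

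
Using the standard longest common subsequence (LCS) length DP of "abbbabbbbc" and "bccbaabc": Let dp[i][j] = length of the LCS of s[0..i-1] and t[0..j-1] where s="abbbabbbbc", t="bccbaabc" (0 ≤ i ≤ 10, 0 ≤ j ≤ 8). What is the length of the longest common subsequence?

5

   ''  b  c  c  b  a  a  b  c
''  0  0  0  0  0  0  0  0  0
 a  0  0  0  0  0  1  1  1  1
 b  0  1  1  1  1  1  1  2  2
 b  0  1  1  1  2  2  2  2  2
 b  0  1  1  1  2  2  2  3  3
 a  0  1  1  1  2  3  3  3  3
 b  0  1  1  1  2  3  3  4  4
 b  0  1  1  1  2  3  3  4  4
 b  0  1  1  1  2  3  3  4  4
 b  0  1  1  1  2  3  3  4  4
 c  0  1  2  2  2  3  3  4  5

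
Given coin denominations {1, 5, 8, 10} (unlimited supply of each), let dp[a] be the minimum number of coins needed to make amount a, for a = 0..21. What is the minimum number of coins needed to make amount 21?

3

 a  0  1  2  3  4  5  6  7  8  9 10 11 12 13 14 15 16 17 18 19 20 21
dp  0  1  2  3  4  1  2  3  1  2  1  2  3  2  3  2  2  3  2  3  2  3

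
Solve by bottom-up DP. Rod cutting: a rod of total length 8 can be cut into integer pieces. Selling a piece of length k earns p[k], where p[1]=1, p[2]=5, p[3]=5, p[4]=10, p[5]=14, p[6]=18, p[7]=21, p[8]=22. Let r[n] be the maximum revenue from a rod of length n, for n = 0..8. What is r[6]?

18

   n    0    1    2    3    4    5    6    7    8
r[n]    0    1    5    6   10   14   18   21   23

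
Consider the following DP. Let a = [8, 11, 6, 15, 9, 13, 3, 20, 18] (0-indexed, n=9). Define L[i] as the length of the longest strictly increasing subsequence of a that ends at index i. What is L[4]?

   i    0    1    2    3    4    5    6    7    8
a[i]    8   11    6   15    9   13    3   20   18
L[i]    1    2    1    3    2    3    1    4    4

2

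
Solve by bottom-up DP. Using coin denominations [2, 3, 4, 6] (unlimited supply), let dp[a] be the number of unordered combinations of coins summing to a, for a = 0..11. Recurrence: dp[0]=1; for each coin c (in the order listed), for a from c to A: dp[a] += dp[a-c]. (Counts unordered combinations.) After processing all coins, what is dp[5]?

1

after  coin     0     1     2     3     4     5     6     7     8     9    10    11
          2     1     0     1     0     1     0     1     0     1     0     1     0
          3     1     0     1     1     1     1     2     1     2     2     2     2
          4     1     0     1     1     2     1     3     2     4     3     5     4
          6     1     0     1     1     2     1     4     2     5     4     7     5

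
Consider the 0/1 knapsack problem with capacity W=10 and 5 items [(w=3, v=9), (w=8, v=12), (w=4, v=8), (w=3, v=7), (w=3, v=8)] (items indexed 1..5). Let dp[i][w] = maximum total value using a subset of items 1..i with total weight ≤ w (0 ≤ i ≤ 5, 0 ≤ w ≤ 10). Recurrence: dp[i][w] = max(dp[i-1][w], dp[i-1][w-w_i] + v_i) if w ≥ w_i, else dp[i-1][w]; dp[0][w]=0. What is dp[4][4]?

i\w   0   1   2   3   4   5   6   7   8   9  10
  0   0   0   0   0   0   0   0   0   0   0   0
  1   0   0   0   9   9   9   9   9   9   9   9
  2   0   0   0   9   9   9   9   9  12  12  12
  3   0   0   0   9   9   9   9  17  17  17  17
  4   0   0   0   9   9   9  16  17  17  17  24
  5   0   0   0   9   9   9  17  17  17  24  25

9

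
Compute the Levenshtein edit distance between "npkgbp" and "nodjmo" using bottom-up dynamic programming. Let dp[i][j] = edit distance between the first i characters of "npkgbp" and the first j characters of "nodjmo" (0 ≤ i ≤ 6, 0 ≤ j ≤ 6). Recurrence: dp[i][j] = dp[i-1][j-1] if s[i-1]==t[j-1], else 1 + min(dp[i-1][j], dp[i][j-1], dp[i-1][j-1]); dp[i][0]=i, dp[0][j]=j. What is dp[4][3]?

3

   ''  n  o  d  j  m  o
''  0  1  2  3  4  5  6
 n  1  0  1  2  3  4  5
 p  2  1  1  2  3  4  5
 k  3  2  2  2  3  4  5
 g  4  3  3  3  3  4  5
 b  5  4  4  4  4  4  5
 p  6  5  5  5  5  5  5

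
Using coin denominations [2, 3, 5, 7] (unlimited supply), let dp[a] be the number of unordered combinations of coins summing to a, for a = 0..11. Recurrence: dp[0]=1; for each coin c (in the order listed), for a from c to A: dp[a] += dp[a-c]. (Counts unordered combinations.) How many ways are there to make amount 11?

after  coin     0     1     2     3     4     5     6     7     8     9    10    11
          2     1     0     1     0     1     0     1     0     1     0     1     0
          3     1     0     1     1     1     1     2     1     2     2     2     2
          5     1     0     1     1     1     2     2     2     3     3     4     4
          7     1     0     1     1     1     2     2     3     3     4     5     5

5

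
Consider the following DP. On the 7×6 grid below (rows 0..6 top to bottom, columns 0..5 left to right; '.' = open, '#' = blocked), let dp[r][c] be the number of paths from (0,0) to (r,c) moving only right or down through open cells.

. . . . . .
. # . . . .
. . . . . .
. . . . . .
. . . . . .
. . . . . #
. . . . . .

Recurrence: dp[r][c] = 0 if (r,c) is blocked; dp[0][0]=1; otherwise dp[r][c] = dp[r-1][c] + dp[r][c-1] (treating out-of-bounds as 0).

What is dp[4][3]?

15

r\c   0   1   2   3   4   5
  0   1   1   1   1   1   1
  1   1   0   1   2   3   4
  2   1   1   2   4   7  11
  3   1   2   4   8  15  26
  4   1   3   7  15  30  56
  5   1   4  11  26  56   0
  6   1   5  16  42  98  98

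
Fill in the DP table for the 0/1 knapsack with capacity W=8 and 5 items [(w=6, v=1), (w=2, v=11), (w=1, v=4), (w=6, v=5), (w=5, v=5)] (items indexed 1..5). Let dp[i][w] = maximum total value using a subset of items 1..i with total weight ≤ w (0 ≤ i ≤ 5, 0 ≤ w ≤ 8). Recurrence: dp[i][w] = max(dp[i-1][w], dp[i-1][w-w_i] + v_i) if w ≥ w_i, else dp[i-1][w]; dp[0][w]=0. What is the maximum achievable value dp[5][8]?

20

i\w   0   1   2   3   4   5   6   7   8
  0   0   0   0   0   0   0   0   0   0
  1   0   0   0   0   0   0   1   1   1
  2   0   0  11  11  11  11  11  11  12
  3   0   4  11  15  15  15  15  15  15
  4   0   4  11  15  15  15  15  15  16
  5   0   4  11  15  15  15  15  16  20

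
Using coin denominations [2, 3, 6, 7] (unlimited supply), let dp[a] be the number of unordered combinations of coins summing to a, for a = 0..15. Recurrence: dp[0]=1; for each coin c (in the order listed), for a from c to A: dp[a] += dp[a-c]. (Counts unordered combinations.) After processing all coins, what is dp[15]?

after  coin     0     1     2     3     4     5     6     7     8     9    10    11    12    13    14    15
          2     1     0     1     0     1     0     1     0     1     0     1     0     1     0     1     0
          3     1     0     1     1     1     1     2     1     2     2     2     2     3     2     3     3
          6     1     0     1     1     1     1     3     1     3     3     3     3     6     3     6     6
          7     1     0     1     1     1     1     3     2     3     4     4     4     7     6     8     9

9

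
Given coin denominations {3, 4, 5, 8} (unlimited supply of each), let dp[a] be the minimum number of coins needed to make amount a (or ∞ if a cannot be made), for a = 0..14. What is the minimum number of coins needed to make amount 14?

3

 a  0  1  2  3  4  5  6  7  8  9 10 11 12 13 14
dp  0  -  -  1  1  1  2  2  1  2  2  2  2  2  3
(- denotes ∞ / unreachable)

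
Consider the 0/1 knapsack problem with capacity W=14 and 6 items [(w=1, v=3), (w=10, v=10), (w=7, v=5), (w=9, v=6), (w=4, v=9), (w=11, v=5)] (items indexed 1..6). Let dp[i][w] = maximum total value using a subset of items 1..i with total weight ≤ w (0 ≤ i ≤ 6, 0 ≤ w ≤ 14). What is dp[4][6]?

3

i\w   0   1   2   3   4   5   6   7   8   9  10  11  12  13  14
  0   0   0   0   0   0   0   0   0   0   0   0   0   0   0   0
  1   0   3   3   3   3   3   3   3   3   3   3   3   3   3   3
  2   0   3   3   3   3   3   3   3   3   3  10  13  13  13  13
  3   0   3   3   3   3   3   3   5   8   8  10  13  13  13  13
  4   0   3   3   3   3   3   3   5   8   8  10  13  13  13  13
  5   0   3   3   3   9  12  12  12  12  12  12  14  17  17  19
  6   0   3   3   3   9  12  12  12  12  12  12  14  17  17  19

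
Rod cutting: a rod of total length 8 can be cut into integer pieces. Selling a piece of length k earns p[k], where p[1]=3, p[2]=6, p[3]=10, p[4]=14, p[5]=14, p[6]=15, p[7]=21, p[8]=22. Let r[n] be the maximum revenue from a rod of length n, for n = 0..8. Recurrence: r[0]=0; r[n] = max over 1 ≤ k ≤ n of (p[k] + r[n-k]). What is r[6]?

   n    0    1    2    3    4    5    6    7    8
r[n]    0    3    6   10   14   17   20   24   28

20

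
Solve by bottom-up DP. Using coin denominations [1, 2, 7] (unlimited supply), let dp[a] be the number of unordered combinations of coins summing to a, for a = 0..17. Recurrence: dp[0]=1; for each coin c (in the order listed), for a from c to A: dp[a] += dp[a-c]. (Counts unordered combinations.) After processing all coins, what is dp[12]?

after  coin     0     1     2     3     4     5     6     7     8     9    10    11    12    13    14    15    16    17
          1     1     1     1     1     1     1     1     1     1     1     1     1     1     1     1     1     1     1
          2     1     1     2     2     3     3     4     4     5     5     6     6     7     7     8     8     9     9
          7     1     1     2     2     3     3     4     5     6     7     8     9    10    11    13    14    16    17

10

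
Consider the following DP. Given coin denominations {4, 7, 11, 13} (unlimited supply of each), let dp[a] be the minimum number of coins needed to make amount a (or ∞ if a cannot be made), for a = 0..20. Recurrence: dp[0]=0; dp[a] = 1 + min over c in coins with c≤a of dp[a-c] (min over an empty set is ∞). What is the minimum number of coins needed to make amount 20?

 a  0  1  2  3  4  5  6  7  8  9 10 11 12 13 14 15 16 17 18 19 20
dp  0  -  -  -  1  -  -  1  2  -  -  1  3  1  2  2  4  2  2  3  2
(- denotes ∞ / unreachable)

2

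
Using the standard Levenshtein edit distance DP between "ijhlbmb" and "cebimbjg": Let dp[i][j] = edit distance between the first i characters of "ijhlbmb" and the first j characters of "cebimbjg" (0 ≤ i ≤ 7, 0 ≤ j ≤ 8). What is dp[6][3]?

   ''  c  e  b  i  m  b  j  g
''  0  1  2  3  4  5  6  7  8
 i  1  1  2  3  3  4  5  6  7
 j  2  2  2  3  4  4  5  5  6
 h  3  3  3  3  4  5  5  6  6
 l  4  4  4  4  4  5  6  6  7
 b  5  5  5  4  5  5  5  6  7
 m  6  6  6  5  5  5  6  6  7
 b  7  7  7  6  6  6  5  6  7

5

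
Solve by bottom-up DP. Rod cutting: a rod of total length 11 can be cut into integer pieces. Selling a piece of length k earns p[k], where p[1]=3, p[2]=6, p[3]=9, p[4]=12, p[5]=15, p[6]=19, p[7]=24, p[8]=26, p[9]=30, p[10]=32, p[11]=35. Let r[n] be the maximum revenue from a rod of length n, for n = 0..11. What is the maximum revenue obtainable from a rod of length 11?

36

   n    0    1    2    3    4    5    6    7    8    9   10   11
r[n]    0    3    6    9   12   15   19   24   27   30   33   36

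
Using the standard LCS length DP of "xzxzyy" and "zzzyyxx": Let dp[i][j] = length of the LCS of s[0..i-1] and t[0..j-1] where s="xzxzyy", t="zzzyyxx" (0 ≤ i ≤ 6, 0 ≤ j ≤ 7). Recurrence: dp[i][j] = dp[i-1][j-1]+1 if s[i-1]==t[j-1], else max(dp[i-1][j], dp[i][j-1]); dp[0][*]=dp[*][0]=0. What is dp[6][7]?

4

   ''  z  z  z  y  y  x  x
''  0  0  0  0  0  0  0  0
 x  0  0  0  0  0  0  1  1
 z  0  1  1  1  1  1  1  1
 x  0  1  1  1  1  1  2  2
 z  0  1  2  2  2  2  2  2
 y  0  1  2  2  3  3  3  3
 y  0  1  2  2  3  4  4  4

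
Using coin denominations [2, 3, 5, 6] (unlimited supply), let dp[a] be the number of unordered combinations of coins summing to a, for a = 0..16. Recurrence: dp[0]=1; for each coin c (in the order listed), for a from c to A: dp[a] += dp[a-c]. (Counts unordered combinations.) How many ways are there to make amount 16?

12

after  coin     0     1     2     3     4     5     6     7     8     9    10    11    12    13    14    15    16
          2     1     0     1     0     1     0     1     0     1     0     1     0     1     0     1     0     1
          3     1     0     1     1     1     1     2     1     2     2     2     2     3     2     3     3     3
          5     1     0     1     1     1     2     2     2     3     3     4     4     5     5     6     7     7
          6     1     0     1     1     1     2     3     2     4     4     5     6     8     7    10    11    12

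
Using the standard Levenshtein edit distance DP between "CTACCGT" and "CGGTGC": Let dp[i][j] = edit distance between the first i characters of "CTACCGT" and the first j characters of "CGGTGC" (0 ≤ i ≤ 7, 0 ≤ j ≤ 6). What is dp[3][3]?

   ''  C  G  G  T  G  C
''  0  1  2  3  4  5  6
 C  1  0  1  2  3  4  5
 T  2  1  1  2  2  3  4
 A  3  2  2  2  3  3  4
 C  4  3  3  3  3  4  3
 C  5  4  4  4  4  4  4
 G  6  5  4  4  5  4  5
 T  7  6  5  5  4  5  5

2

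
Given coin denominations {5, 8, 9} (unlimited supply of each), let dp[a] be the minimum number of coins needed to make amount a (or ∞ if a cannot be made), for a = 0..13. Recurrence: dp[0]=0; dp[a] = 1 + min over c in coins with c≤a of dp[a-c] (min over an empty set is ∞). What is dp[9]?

1

 a  0  1  2  3  4  5  6  7  8  9 10 11 12 13
dp  0  -  -  -  -  1  -  -  1  1  2  -  -  2
(- denotes ∞ / unreachable)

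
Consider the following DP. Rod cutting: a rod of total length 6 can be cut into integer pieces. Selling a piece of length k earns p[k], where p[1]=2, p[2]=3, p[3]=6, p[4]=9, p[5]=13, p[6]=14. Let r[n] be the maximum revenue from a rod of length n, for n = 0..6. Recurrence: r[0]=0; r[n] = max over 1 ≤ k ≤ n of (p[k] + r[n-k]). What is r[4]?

9

   n    0    1    2    3    4    5    6
r[n]    0    2    4    6    9   13   15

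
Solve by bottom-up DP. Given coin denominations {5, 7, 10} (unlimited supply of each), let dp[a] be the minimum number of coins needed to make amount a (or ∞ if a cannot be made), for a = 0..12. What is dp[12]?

2

 a  0  1  2  3  4  5  6  7  8  9 10 11 12
dp  0  -  -  -  -  1  -  1  -  -  1  -  2
(- denotes ∞ / unreachable)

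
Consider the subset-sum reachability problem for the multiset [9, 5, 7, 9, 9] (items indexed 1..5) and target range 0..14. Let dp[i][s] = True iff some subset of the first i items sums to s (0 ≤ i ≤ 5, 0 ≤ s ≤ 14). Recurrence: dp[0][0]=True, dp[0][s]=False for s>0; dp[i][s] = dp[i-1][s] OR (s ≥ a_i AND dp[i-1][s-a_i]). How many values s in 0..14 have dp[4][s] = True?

6

i\s   0   1   2   3   4   5   6   7   8   9  10  11  12  13  14
  0   T   F   F   F   F   F   F   F   F   F   F   F   F   F   F
  1   T   F   F   F   F   F   F   F   F   T   F   F   F   F   F
  2   T   F   F   F   F   T   F   F   F   T   F   F   F   F   T
  3   T   F   F   F   F   T   F   T   F   T   F   F   T   F   T
  4   T   F   F   F   F   T   F   T   F   T   F   F   T   F   T
  5   T   F   F   F   F   T   F   T   F   T   F   F   T   F   T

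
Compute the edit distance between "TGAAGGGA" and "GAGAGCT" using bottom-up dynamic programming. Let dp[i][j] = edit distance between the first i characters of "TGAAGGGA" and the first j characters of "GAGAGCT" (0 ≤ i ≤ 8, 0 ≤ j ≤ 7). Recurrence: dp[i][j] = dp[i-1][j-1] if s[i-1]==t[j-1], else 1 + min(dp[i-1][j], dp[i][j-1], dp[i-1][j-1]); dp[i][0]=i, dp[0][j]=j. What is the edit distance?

5

   ''  G  A  G  A  G  C  T
''  0  1  2  3  4  5  6  7
 T  1  1  2  3  4  5  6  6
 G  2  1  2  2  3  4  5  6
 A  3  2  1  2  2  3  4  5
 A  4  3  2  2  2  3  4  5
 G  5  4  3  2  3  2  3  4
 G  6  5  4  3  3  3  3  4
 G  7  6  5  4  4  3  4  4
 A  8  7  6  5  4  4  4  5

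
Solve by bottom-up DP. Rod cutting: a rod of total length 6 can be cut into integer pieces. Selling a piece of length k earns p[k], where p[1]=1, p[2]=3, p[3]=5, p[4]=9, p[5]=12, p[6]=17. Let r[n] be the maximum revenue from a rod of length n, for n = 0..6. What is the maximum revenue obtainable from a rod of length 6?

   n    0    1    2    3    4    5    6
r[n]    0    1    3    5    9   12   17

17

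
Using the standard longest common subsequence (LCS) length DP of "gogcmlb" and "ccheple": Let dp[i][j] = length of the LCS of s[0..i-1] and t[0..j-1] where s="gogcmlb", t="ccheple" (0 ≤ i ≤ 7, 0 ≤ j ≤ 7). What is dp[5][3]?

1

   ''  c  c  h  e  p  l  e
''  0  0  0  0  0  0  0  0
 g  0  0  0  0  0  0  0  0
 o  0  0  0  0  0  0  0  0
 g  0  0  0  0  0  0  0  0
 c  0  1  1  1  1  1  1  1
 m  0  1  1  1  1  1  1  1
 l  0  1  1  1  1  1  2  2
 b  0  1  1  1  1  1  2  2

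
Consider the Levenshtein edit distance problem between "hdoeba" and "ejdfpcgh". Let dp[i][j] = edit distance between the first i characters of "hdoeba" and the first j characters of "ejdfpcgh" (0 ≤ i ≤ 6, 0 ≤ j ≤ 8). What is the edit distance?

   ''  e  j  d  f  p  c  g  h
''  0  1  2  3  4  5  6  7  8
 h  1  1  2  3  4  5  6  7  7
 d  2  2  2  2  3  4  5  6  7
 o  3  3  3  3  3  4  5  6  7
 e  4  3  4  4  4  4  5  6  7
 b  5  4  4  5  5  5  5  6  7
 a  6  5  5  5  6  6  6  6  7

7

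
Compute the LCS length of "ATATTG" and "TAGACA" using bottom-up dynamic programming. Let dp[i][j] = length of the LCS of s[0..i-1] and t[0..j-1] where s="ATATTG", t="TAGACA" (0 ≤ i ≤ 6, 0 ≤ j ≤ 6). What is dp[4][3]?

2

   ''  T  A  G  A  C  A
''  0  0  0  0  0  0  0
 A  0  0  1  1  1  1  1
 T  0  1  1  1  1  1  1
 A  0  1  2  2  2  2  2
 T  0  1  2  2  2  2  2
 T  0  1  2  2  2  2  2
 G  0  1  2  3  3  3  3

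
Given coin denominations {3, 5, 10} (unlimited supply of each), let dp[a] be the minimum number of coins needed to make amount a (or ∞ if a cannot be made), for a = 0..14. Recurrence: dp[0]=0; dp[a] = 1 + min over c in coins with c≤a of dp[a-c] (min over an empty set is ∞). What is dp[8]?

 a  0  1  2  3  4  5  6  7  8  9 10 11 12 13 14
dp  0  -  -  1  -  1  2  -  2  3  1  3  4  2  4
(- denotes ∞ / unreachable)

2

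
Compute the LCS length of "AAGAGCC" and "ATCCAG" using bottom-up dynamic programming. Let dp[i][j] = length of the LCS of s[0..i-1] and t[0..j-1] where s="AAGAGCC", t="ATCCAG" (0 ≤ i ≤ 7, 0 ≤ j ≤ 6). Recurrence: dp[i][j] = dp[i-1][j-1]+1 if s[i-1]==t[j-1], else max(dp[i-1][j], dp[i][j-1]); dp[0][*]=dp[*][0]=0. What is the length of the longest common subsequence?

   ''  A  T  C  C  A  G
''  0  0  0  0  0  0  0
 A  0  1  1  1  1  1  1
 A  0  1  1  1  1  2  2
 G  0  1  1  1  1  2  3
 A  0  1  1  1  1  2  3
 G  0  1  1  1  1  2  3
 C  0  1  1  2  2  2  3
 C  0  1  1  2  3  3  3

3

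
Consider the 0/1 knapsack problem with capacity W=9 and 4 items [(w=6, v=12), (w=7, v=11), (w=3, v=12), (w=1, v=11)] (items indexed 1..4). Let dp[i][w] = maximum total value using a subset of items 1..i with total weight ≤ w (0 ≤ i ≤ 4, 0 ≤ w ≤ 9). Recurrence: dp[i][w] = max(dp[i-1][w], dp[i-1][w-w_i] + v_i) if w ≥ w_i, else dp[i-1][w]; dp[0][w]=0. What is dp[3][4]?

12

i\w   0   1   2   3   4   5   6   7   8   9
  0   0   0   0   0   0   0   0   0   0   0
  1   0   0   0   0   0   0  12  12  12  12
  2   0   0   0   0   0   0  12  12  12  12
  3   0   0   0  12  12  12  12  12  12  24
  4   0  11  11  12  23  23  23  23  23  24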